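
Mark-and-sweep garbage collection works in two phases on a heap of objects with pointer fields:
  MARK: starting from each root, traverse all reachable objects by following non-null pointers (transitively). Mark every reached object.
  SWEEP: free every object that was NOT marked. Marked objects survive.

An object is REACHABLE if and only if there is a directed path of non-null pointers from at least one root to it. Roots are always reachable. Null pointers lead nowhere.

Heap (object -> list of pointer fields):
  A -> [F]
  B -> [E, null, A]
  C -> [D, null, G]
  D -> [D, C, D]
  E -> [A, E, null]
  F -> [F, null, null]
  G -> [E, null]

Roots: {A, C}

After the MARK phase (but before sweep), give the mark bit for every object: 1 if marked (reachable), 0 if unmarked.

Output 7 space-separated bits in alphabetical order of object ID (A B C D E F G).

Answer: 1 0 1 1 1 1 1

Derivation:
Roots: A C
Mark A: refs=F, marked=A
Mark C: refs=D null G, marked=A C
Mark F: refs=F null null, marked=A C F
Mark D: refs=D C D, marked=A C D F
Mark G: refs=E null, marked=A C D F G
Mark E: refs=A E null, marked=A C D E F G
Unmarked (collected): B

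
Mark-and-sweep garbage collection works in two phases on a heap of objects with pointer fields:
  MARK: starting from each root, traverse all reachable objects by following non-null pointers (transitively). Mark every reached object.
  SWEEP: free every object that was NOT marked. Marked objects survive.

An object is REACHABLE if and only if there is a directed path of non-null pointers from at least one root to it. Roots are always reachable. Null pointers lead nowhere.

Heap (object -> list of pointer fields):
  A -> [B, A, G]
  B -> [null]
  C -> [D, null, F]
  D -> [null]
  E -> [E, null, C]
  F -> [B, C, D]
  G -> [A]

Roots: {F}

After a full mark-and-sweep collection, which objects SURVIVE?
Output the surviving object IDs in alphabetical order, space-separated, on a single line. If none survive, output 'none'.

Roots: F
Mark F: refs=B C D, marked=F
Mark B: refs=null, marked=B F
Mark C: refs=D null F, marked=B C F
Mark D: refs=null, marked=B C D F
Unmarked (collected): A E G

Answer: B C D F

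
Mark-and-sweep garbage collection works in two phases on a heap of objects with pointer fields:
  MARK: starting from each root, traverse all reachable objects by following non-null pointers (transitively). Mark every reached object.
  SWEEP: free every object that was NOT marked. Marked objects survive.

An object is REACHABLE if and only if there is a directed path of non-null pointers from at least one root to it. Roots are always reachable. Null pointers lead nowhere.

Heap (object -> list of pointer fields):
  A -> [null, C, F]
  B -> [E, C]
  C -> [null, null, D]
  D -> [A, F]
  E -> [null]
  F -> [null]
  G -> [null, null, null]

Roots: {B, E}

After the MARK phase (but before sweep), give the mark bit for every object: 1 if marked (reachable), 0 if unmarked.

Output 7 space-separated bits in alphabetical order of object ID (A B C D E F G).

Answer: 1 1 1 1 1 1 0

Derivation:
Roots: B E
Mark B: refs=E C, marked=B
Mark E: refs=null, marked=B E
Mark C: refs=null null D, marked=B C E
Mark D: refs=A F, marked=B C D E
Mark A: refs=null C F, marked=A B C D E
Mark F: refs=null, marked=A B C D E F
Unmarked (collected): G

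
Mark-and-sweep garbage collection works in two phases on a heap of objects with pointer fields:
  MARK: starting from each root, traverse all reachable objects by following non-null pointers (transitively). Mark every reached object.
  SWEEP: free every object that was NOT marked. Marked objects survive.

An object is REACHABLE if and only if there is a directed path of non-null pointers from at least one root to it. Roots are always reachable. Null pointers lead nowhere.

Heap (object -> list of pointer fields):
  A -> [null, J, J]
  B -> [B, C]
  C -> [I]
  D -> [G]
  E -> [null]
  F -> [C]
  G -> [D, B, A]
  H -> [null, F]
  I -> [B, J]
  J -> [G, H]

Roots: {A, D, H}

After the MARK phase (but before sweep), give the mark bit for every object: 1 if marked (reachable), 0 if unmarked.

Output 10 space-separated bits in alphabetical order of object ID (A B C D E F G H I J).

Roots: A D H
Mark A: refs=null J J, marked=A
Mark D: refs=G, marked=A D
Mark H: refs=null F, marked=A D H
Mark J: refs=G H, marked=A D H J
Mark G: refs=D B A, marked=A D G H J
Mark F: refs=C, marked=A D F G H J
Mark B: refs=B C, marked=A B D F G H J
Mark C: refs=I, marked=A B C D F G H J
Mark I: refs=B J, marked=A B C D F G H I J
Unmarked (collected): E

Answer: 1 1 1 1 0 1 1 1 1 1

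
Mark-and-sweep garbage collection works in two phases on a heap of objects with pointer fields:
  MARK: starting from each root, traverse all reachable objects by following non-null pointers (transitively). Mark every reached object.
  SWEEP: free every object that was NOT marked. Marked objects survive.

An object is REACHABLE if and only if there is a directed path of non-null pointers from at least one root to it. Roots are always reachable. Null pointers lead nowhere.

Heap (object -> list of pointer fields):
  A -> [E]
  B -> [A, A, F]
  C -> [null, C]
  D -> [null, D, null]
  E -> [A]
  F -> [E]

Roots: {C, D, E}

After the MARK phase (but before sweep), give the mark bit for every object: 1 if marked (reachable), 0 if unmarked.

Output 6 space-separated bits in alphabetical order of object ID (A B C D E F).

Answer: 1 0 1 1 1 0

Derivation:
Roots: C D E
Mark C: refs=null C, marked=C
Mark D: refs=null D null, marked=C D
Mark E: refs=A, marked=C D E
Mark A: refs=E, marked=A C D E
Unmarked (collected): B F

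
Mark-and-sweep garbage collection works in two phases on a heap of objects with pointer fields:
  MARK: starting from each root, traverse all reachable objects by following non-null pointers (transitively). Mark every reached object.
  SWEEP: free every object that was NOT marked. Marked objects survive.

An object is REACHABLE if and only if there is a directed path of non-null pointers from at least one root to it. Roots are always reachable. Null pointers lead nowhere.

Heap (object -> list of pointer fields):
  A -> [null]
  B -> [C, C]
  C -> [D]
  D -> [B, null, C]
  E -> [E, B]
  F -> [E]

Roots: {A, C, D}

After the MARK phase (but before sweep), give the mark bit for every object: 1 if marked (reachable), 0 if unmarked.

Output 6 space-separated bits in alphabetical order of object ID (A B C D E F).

Roots: A C D
Mark A: refs=null, marked=A
Mark C: refs=D, marked=A C
Mark D: refs=B null C, marked=A C D
Mark B: refs=C C, marked=A B C D
Unmarked (collected): E F

Answer: 1 1 1 1 0 0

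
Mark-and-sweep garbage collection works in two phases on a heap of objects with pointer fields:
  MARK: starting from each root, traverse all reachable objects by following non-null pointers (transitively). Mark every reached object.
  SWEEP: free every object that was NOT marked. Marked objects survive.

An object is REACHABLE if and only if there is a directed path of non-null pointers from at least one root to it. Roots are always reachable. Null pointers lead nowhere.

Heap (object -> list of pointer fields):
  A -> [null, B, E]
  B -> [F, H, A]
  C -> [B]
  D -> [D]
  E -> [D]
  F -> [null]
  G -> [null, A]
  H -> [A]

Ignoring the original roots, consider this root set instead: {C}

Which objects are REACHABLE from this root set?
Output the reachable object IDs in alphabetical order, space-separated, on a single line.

Answer: A B C D E F H

Derivation:
Roots: C
Mark C: refs=B, marked=C
Mark B: refs=F H A, marked=B C
Mark F: refs=null, marked=B C F
Mark H: refs=A, marked=B C F H
Mark A: refs=null B E, marked=A B C F H
Mark E: refs=D, marked=A B C E F H
Mark D: refs=D, marked=A B C D E F H
Unmarked (collected): G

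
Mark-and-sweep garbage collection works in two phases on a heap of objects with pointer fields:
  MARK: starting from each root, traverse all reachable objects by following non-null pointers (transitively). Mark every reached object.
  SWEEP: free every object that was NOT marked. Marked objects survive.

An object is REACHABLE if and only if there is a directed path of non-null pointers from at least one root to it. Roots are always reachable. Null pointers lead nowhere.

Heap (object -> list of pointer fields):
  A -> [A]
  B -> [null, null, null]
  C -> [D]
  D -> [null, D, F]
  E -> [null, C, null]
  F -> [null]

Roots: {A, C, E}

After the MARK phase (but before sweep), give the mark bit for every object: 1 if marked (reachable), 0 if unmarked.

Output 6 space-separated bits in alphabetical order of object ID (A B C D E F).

Answer: 1 0 1 1 1 1

Derivation:
Roots: A C E
Mark A: refs=A, marked=A
Mark C: refs=D, marked=A C
Mark E: refs=null C null, marked=A C E
Mark D: refs=null D F, marked=A C D E
Mark F: refs=null, marked=A C D E F
Unmarked (collected): B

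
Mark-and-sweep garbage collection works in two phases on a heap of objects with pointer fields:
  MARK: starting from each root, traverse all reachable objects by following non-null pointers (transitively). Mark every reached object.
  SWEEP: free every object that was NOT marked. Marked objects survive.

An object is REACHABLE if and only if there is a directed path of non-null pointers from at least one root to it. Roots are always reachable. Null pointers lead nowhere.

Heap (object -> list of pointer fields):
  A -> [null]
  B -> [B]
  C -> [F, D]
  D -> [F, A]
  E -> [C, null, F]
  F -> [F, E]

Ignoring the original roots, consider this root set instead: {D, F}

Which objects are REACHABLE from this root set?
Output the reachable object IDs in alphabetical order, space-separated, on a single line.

Answer: A C D E F

Derivation:
Roots: D F
Mark D: refs=F A, marked=D
Mark F: refs=F E, marked=D F
Mark A: refs=null, marked=A D F
Mark E: refs=C null F, marked=A D E F
Mark C: refs=F D, marked=A C D E F
Unmarked (collected): B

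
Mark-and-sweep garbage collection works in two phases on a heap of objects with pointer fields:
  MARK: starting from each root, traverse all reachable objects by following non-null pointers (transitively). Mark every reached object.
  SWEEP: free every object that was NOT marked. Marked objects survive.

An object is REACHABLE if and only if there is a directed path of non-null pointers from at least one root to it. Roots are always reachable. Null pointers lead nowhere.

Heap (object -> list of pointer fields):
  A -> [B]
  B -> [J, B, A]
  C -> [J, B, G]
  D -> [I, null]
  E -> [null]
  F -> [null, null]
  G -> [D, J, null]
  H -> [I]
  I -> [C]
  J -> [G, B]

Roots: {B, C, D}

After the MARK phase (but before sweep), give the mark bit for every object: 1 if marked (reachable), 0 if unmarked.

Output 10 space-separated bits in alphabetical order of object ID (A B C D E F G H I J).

Answer: 1 1 1 1 0 0 1 0 1 1

Derivation:
Roots: B C D
Mark B: refs=J B A, marked=B
Mark C: refs=J B G, marked=B C
Mark D: refs=I null, marked=B C D
Mark J: refs=G B, marked=B C D J
Mark A: refs=B, marked=A B C D J
Mark G: refs=D J null, marked=A B C D G J
Mark I: refs=C, marked=A B C D G I J
Unmarked (collected): E F H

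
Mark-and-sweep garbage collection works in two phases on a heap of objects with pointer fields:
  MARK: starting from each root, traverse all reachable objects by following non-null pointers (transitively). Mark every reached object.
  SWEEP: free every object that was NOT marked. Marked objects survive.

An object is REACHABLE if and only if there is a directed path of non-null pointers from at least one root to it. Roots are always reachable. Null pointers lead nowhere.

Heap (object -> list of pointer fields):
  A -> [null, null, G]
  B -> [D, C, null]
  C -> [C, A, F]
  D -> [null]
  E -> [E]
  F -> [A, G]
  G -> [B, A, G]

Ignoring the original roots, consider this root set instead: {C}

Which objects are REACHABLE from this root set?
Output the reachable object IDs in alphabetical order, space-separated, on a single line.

Answer: A B C D F G

Derivation:
Roots: C
Mark C: refs=C A F, marked=C
Mark A: refs=null null G, marked=A C
Mark F: refs=A G, marked=A C F
Mark G: refs=B A G, marked=A C F G
Mark B: refs=D C null, marked=A B C F G
Mark D: refs=null, marked=A B C D F G
Unmarked (collected): E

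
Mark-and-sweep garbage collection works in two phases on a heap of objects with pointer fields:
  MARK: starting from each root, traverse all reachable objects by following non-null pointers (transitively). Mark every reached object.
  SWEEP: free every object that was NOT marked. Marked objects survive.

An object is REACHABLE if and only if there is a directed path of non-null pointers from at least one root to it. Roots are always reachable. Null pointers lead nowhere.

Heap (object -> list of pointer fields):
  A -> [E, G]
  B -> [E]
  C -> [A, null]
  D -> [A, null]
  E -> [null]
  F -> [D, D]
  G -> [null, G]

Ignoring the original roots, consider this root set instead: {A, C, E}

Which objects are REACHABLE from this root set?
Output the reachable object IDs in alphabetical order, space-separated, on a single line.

Roots: A C E
Mark A: refs=E G, marked=A
Mark C: refs=A null, marked=A C
Mark E: refs=null, marked=A C E
Mark G: refs=null G, marked=A C E G
Unmarked (collected): B D F

Answer: A C E G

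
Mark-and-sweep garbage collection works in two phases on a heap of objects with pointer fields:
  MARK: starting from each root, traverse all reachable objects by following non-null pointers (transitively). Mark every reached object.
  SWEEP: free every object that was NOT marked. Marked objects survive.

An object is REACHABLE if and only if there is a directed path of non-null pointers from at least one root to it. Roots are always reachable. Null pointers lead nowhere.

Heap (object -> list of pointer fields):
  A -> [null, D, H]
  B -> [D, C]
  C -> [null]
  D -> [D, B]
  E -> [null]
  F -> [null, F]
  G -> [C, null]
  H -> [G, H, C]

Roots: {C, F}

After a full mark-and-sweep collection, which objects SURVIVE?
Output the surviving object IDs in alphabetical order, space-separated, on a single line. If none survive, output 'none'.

Answer: C F

Derivation:
Roots: C F
Mark C: refs=null, marked=C
Mark F: refs=null F, marked=C F
Unmarked (collected): A B D E G H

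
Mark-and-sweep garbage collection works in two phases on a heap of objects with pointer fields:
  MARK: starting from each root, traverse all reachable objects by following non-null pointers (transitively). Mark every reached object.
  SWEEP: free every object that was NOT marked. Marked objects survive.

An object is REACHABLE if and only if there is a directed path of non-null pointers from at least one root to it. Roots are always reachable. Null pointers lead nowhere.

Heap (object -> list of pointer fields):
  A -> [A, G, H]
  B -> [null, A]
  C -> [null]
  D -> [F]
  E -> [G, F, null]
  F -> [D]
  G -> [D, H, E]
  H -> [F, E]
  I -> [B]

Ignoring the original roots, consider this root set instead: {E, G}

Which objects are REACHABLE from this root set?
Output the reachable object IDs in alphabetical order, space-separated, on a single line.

Answer: D E F G H

Derivation:
Roots: E G
Mark E: refs=G F null, marked=E
Mark G: refs=D H E, marked=E G
Mark F: refs=D, marked=E F G
Mark D: refs=F, marked=D E F G
Mark H: refs=F E, marked=D E F G H
Unmarked (collected): A B C I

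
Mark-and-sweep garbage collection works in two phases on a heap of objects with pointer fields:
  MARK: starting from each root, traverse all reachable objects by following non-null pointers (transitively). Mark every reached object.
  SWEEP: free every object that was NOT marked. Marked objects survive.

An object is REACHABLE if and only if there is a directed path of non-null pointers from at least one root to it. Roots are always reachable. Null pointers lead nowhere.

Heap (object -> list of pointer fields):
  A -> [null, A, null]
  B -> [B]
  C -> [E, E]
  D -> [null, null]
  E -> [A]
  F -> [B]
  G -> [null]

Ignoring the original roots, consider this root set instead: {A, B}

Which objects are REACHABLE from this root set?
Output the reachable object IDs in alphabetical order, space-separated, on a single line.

Answer: A B

Derivation:
Roots: A B
Mark A: refs=null A null, marked=A
Mark B: refs=B, marked=A B
Unmarked (collected): C D E F G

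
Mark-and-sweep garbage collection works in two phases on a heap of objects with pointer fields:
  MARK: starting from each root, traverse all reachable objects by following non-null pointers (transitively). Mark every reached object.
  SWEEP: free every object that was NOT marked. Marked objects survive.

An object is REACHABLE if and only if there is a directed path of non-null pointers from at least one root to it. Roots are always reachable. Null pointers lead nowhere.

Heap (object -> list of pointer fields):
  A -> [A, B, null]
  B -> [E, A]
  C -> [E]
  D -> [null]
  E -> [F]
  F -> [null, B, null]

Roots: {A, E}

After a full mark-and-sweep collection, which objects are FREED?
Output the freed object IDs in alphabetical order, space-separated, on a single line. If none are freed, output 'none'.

Roots: A E
Mark A: refs=A B null, marked=A
Mark E: refs=F, marked=A E
Mark B: refs=E A, marked=A B E
Mark F: refs=null B null, marked=A B E F
Unmarked (collected): C D

Answer: C D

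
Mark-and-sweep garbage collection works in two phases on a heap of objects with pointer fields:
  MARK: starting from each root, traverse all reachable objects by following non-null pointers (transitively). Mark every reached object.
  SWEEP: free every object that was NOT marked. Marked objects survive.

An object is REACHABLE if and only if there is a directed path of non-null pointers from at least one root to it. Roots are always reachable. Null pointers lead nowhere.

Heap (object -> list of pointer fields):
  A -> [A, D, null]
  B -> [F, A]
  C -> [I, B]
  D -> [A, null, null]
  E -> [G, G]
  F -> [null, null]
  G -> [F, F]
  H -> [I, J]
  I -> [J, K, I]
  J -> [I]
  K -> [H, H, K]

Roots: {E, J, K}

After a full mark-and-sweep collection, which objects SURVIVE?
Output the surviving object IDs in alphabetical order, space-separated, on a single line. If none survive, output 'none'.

Answer: E F G H I J K

Derivation:
Roots: E J K
Mark E: refs=G G, marked=E
Mark J: refs=I, marked=E J
Mark K: refs=H H K, marked=E J K
Mark G: refs=F F, marked=E G J K
Mark I: refs=J K I, marked=E G I J K
Mark H: refs=I J, marked=E G H I J K
Mark F: refs=null null, marked=E F G H I J K
Unmarked (collected): A B C D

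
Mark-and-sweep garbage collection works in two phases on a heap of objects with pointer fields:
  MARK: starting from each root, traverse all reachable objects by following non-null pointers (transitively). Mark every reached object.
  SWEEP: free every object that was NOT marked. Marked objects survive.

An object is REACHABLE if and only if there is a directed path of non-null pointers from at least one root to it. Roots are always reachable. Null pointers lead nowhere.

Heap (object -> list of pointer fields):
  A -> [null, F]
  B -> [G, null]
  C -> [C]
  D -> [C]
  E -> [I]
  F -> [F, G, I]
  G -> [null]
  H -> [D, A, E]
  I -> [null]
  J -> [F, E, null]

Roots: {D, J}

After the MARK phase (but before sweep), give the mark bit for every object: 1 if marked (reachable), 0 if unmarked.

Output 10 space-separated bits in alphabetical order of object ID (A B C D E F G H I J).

Answer: 0 0 1 1 1 1 1 0 1 1

Derivation:
Roots: D J
Mark D: refs=C, marked=D
Mark J: refs=F E null, marked=D J
Mark C: refs=C, marked=C D J
Mark F: refs=F G I, marked=C D F J
Mark E: refs=I, marked=C D E F J
Mark G: refs=null, marked=C D E F G J
Mark I: refs=null, marked=C D E F G I J
Unmarked (collected): A B H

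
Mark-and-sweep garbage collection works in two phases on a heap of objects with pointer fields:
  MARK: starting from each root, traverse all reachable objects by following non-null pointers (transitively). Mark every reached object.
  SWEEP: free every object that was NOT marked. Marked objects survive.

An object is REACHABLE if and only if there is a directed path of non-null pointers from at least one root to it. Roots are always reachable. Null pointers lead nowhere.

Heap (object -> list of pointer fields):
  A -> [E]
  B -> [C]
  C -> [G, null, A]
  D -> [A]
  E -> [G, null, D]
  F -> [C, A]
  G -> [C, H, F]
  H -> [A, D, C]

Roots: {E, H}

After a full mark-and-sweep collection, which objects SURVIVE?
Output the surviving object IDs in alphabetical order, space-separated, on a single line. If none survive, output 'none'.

Answer: A C D E F G H

Derivation:
Roots: E H
Mark E: refs=G null D, marked=E
Mark H: refs=A D C, marked=E H
Mark G: refs=C H F, marked=E G H
Mark D: refs=A, marked=D E G H
Mark A: refs=E, marked=A D E G H
Mark C: refs=G null A, marked=A C D E G H
Mark F: refs=C A, marked=A C D E F G H
Unmarked (collected): B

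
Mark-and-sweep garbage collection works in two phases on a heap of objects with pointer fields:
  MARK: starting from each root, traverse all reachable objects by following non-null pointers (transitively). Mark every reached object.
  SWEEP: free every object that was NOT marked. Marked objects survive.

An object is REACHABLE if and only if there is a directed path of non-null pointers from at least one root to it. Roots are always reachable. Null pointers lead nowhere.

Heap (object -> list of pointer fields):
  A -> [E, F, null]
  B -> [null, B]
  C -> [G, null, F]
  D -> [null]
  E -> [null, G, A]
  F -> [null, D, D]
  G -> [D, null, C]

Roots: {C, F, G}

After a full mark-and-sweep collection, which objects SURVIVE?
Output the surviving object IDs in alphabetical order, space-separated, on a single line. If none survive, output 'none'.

Answer: C D F G

Derivation:
Roots: C F G
Mark C: refs=G null F, marked=C
Mark F: refs=null D D, marked=C F
Mark G: refs=D null C, marked=C F G
Mark D: refs=null, marked=C D F G
Unmarked (collected): A B E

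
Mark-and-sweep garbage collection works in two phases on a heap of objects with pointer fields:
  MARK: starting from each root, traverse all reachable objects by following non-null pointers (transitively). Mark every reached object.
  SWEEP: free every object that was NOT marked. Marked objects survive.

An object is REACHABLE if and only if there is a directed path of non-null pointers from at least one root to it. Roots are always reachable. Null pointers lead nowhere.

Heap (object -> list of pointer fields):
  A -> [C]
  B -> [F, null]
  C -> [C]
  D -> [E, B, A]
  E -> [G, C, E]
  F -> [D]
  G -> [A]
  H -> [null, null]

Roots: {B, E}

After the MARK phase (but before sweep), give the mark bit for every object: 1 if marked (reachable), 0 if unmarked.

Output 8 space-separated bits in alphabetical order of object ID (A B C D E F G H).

Answer: 1 1 1 1 1 1 1 0

Derivation:
Roots: B E
Mark B: refs=F null, marked=B
Mark E: refs=G C E, marked=B E
Mark F: refs=D, marked=B E F
Mark G: refs=A, marked=B E F G
Mark C: refs=C, marked=B C E F G
Mark D: refs=E B A, marked=B C D E F G
Mark A: refs=C, marked=A B C D E F G
Unmarked (collected): H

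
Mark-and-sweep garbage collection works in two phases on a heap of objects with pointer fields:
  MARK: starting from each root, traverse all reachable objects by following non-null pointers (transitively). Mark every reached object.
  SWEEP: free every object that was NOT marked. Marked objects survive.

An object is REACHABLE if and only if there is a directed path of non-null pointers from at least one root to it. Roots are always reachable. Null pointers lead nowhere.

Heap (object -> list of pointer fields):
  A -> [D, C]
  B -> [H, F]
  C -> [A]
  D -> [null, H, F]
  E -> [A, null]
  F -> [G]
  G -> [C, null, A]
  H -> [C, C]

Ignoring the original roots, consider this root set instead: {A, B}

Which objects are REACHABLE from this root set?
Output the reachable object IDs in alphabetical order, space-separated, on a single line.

Answer: A B C D F G H

Derivation:
Roots: A B
Mark A: refs=D C, marked=A
Mark B: refs=H F, marked=A B
Mark D: refs=null H F, marked=A B D
Mark C: refs=A, marked=A B C D
Mark H: refs=C C, marked=A B C D H
Mark F: refs=G, marked=A B C D F H
Mark G: refs=C null A, marked=A B C D F G H
Unmarked (collected): E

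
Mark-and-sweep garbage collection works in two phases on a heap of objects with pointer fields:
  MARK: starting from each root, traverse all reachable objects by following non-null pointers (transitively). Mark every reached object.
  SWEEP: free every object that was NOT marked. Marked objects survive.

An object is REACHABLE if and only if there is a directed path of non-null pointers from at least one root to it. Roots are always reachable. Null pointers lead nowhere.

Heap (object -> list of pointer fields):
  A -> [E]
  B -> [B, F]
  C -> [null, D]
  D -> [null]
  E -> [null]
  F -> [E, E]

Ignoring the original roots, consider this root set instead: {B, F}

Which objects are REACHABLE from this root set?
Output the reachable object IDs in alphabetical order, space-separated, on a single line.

Answer: B E F

Derivation:
Roots: B F
Mark B: refs=B F, marked=B
Mark F: refs=E E, marked=B F
Mark E: refs=null, marked=B E F
Unmarked (collected): A C D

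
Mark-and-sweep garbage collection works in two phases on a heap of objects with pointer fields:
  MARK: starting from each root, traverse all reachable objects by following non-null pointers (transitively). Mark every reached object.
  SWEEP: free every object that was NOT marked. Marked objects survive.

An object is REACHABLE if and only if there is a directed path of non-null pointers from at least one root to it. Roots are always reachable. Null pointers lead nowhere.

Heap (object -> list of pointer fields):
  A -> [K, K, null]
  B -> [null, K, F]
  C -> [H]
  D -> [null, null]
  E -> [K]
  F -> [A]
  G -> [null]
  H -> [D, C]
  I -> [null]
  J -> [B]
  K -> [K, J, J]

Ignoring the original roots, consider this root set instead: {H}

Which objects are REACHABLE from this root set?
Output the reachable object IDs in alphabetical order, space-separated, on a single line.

Answer: C D H

Derivation:
Roots: H
Mark H: refs=D C, marked=H
Mark D: refs=null null, marked=D H
Mark C: refs=H, marked=C D H
Unmarked (collected): A B E F G I J K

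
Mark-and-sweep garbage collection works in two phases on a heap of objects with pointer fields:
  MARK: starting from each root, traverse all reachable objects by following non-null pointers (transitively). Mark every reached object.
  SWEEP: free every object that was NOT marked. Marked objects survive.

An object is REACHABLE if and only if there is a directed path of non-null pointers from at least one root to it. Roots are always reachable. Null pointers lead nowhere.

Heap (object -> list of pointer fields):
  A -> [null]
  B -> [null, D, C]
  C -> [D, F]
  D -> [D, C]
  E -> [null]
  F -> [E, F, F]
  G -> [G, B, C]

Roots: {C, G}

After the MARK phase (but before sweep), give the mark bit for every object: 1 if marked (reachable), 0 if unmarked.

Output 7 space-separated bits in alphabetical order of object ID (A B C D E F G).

Answer: 0 1 1 1 1 1 1

Derivation:
Roots: C G
Mark C: refs=D F, marked=C
Mark G: refs=G B C, marked=C G
Mark D: refs=D C, marked=C D G
Mark F: refs=E F F, marked=C D F G
Mark B: refs=null D C, marked=B C D F G
Mark E: refs=null, marked=B C D E F G
Unmarked (collected): A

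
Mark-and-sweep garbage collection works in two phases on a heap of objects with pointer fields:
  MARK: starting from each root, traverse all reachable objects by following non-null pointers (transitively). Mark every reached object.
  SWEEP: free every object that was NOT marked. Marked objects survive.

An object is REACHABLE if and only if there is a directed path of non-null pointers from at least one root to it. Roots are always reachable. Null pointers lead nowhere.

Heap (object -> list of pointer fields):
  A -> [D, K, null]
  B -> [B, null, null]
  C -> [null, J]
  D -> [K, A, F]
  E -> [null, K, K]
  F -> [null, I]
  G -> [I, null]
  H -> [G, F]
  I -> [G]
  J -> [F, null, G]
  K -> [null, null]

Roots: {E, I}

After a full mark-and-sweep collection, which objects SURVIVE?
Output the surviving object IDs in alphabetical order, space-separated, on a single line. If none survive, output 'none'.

Roots: E I
Mark E: refs=null K K, marked=E
Mark I: refs=G, marked=E I
Mark K: refs=null null, marked=E I K
Mark G: refs=I null, marked=E G I K
Unmarked (collected): A B C D F H J

Answer: E G I K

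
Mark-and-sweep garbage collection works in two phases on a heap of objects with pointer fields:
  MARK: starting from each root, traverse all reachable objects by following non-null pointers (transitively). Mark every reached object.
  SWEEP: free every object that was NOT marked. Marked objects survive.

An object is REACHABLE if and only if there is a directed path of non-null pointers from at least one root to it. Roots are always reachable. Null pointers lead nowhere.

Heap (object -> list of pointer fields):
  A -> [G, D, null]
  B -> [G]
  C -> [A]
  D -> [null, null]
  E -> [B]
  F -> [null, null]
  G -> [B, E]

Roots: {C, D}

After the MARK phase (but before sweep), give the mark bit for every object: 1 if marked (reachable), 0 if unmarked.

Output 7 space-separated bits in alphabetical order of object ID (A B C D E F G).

Roots: C D
Mark C: refs=A, marked=C
Mark D: refs=null null, marked=C D
Mark A: refs=G D null, marked=A C D
Mark G: refs=B E, marked=A C D G
Mark B: refs=G, marked=A B C D G
Mark E: refs=B, marked=A B C D E G
Unmarked (collected): F

Answer: 1 1 1 1 1 0 1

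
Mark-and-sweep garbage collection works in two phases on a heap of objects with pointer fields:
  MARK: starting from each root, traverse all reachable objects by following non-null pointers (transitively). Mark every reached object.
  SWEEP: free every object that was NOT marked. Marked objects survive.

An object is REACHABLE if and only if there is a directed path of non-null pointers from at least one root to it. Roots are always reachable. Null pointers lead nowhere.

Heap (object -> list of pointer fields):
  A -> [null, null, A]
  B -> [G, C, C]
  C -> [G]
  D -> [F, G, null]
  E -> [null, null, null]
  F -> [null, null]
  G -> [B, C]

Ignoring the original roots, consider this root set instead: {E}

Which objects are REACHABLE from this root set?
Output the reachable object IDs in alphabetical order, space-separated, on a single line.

Answer: E

Derivation:
Roots: E
Mark E: refs=null null null, marked=E
Unmarked (collected): A B C D F G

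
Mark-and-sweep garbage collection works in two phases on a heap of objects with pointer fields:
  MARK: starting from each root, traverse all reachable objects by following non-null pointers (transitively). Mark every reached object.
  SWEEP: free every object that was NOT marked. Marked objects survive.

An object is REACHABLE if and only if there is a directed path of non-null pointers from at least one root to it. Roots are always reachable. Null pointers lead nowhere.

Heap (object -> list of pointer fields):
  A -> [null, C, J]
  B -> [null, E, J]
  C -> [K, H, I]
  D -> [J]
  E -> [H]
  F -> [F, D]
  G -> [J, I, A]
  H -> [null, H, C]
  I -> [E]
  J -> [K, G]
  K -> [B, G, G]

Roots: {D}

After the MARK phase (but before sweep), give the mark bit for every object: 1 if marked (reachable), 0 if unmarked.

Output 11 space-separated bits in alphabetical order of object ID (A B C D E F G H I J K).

Roots: D
Mark D: refs=J, marked=D
Mark J: refs=K G, marked=D J
Mark K: refs=B G G, marked=D J K
Mark G: refs=J I A, marked=D G J K
Mark B: refs=null E J, marked=B D G J K
Mark I: refs=E, marked=B D G I J K
Mark A: refs=null C J, marked=A B D G I J K
Mark E: refs=H, marked=A B D E G I J K
Mark C: refs=K H I, marked=A B C D E G I J K
Mark H: refs=null H C, marked=A B C D E G H I J K
Unmarked (collected): F

Answer: 1 1 1 1 1 0 1 1 1 1 1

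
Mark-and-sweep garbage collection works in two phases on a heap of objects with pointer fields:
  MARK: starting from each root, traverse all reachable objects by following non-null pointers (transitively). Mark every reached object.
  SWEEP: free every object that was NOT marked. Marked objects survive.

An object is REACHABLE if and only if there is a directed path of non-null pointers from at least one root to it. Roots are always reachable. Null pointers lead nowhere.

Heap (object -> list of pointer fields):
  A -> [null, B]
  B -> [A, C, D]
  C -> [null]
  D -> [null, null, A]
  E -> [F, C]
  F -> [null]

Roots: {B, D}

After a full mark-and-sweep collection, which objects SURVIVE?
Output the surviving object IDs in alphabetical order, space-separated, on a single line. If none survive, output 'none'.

Roots: B D
Mark B: refs=A C D, marked=B
Mark D: refs=null null A, marked=B D
Mark A: refs=null B, marked=A B D
Mark C: refs=null, marked=A B C D
Unmarked (collected): E F

Answer: A B C D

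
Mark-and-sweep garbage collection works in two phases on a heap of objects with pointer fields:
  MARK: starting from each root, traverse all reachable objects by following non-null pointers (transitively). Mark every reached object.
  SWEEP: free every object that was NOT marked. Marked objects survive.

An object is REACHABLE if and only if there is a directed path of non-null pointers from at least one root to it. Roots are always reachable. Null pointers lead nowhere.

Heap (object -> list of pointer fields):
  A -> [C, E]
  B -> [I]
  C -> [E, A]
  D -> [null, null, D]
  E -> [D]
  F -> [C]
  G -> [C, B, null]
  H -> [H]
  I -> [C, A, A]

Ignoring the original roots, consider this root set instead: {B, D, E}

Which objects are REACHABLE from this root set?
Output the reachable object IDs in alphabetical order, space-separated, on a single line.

Roots: B D E
Mark B: refs=I, marked=B
Mark D: refs=null null D, marked=B D
Mark E: refs=D, marked=B D E
Mark I: refs=C A A, marked=B D E I
Mark C: refs=E A, marked=B C D E I
Mark A: refs=C E, marked=A B C D E I
Unmarked (collected): F G H

Answer: A B C D E I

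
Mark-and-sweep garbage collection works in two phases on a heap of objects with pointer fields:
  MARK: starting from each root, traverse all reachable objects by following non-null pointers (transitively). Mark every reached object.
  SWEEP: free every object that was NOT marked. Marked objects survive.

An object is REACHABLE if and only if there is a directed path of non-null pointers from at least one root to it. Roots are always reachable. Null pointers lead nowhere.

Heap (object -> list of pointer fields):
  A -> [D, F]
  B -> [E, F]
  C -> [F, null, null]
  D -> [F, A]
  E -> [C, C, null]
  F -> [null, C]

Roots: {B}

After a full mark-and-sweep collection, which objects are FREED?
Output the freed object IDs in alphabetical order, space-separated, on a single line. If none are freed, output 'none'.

Answer: A D

Derivation:
Roots: B
Mark B: refs=E F, marked=B
Mark E: refs=C C null, marked=B E
Mark F: refs=null C, marked=B E F
Mark C: refs=F null null, marked=B C E F
Unmarked (collected): A D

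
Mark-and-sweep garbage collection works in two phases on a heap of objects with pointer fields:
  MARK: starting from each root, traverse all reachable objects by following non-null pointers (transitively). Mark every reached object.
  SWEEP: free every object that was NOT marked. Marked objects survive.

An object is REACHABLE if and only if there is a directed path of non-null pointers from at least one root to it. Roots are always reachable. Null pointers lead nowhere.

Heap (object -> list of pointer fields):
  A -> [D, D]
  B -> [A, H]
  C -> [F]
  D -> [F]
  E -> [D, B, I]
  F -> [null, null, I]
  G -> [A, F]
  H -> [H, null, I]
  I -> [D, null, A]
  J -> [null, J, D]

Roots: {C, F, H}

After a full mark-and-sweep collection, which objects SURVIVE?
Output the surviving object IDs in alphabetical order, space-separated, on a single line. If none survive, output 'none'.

Answer: A C D F H I

Derivation:
Roots: C F H
Mark C: refs=F, marked=C
Mark F: refs=null null I, marked=C F
Mark H: refs=H null I, marked=C F H
Mark I: refs=D null A, marked=C F H I
Mark D: refs=F, marked=C D F H I
Mark A: refs=D D, marked=A C D F H I
Unmarked (collected): B E G J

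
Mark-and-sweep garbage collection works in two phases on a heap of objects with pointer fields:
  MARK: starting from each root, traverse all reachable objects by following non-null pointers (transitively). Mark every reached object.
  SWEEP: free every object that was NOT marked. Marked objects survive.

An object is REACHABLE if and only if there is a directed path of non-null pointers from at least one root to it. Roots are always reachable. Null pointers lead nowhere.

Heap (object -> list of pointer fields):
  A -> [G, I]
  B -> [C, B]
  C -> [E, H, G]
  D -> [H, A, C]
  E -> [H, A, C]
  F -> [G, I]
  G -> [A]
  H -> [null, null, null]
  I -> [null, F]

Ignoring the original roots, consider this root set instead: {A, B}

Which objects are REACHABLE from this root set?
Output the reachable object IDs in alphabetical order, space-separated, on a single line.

Roots: A B
Mark A: refs=G I, marked=A
Mark B: refs=C B, marked=A B
Mark G: refs=A, marked=A B G
Mark I: refs=null F, marked=A B G I
Mark C: refs=E H G, marked=A B C G I
Mark F: refs=G I, marked=A B C F G I
Mark E: refs=H A C, marked=A B C E F G I
Mark H: refs=null null null, marked=A B C E F G H I
Unmarked (collected): D

Answer: A B C E F G H I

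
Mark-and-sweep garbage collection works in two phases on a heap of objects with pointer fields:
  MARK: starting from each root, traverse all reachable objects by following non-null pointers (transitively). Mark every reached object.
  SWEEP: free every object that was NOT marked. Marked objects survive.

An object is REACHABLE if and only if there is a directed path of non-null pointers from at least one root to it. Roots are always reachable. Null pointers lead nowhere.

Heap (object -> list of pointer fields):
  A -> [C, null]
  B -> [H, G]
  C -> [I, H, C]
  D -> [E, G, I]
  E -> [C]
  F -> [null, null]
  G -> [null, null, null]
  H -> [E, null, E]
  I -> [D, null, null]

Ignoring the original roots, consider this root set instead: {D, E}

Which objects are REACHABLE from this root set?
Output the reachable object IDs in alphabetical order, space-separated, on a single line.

Answer: C D E G H I

Derivation:
Roots: D E
Mark D: refs=E G I, marked=D
Mark E: refs=C, marked=D E
Mark G: refs=null null null, marked=D E G
Mark I: refs=D null null, marked=D E G I
Mark C: refs=I H C, marked=C D E G I
Mark H: refs=E null E, marked=C D E G H I
Unmarked (collected): A B F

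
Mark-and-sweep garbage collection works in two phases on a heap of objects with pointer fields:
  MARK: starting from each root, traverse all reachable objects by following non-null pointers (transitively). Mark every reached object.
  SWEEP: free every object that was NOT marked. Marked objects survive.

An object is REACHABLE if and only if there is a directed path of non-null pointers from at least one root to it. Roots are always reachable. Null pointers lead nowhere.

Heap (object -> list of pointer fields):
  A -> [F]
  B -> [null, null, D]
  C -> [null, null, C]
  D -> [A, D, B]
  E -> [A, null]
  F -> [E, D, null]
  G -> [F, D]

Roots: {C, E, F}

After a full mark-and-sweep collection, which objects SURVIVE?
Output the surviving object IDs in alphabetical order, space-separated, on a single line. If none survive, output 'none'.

Roots: C E F
Mark C: refs=null null C, marked=C
Mark E: refs=A null, marked=C E
Mark F: refs=E D null, marked=C E F
Mark A: refs=F, marked=A C E F
Mark D: refs=A D B, marked=A C D E F
Mark B: refs=null null D, marked=A B C D E F
Unmarked (collected): G

Answer: A B C D E F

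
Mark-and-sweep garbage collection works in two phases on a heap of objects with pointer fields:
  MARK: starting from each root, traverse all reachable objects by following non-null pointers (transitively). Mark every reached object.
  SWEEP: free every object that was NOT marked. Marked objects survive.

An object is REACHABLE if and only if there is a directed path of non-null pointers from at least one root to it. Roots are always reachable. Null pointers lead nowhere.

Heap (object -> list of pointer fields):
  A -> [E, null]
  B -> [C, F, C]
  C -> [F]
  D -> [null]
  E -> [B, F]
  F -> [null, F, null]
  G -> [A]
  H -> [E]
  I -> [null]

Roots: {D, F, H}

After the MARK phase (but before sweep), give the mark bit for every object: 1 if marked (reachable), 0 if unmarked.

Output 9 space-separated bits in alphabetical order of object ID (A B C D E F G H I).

Answer: 0 1 1 1 1 1 0 1 0

Derivation:
Roots: D F H
Mark D: refs=null, marked=D
Mark F: refs=null F null, marked=D F
Mark H: refs=E, marked=D F H
Mark E: refs=B F, marked=D E F H
Mark B: refs=C F C, marked=B D E F H
Mark C: refs=F, marked=B C D E F H
Unmarked (collected): A G I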